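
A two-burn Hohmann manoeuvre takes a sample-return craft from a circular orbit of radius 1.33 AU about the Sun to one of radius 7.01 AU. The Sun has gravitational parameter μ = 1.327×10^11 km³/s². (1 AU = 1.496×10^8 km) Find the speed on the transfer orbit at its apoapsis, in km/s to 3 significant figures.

In km: r₁ = 1.33 × 1.496×10^8 = 1.98968×10^8 km; r₂ = 7.01 × 1.496×10^8 = 1.048696×10^9 km.
Semi-major axis of the transfer orbit: a_t = (1.98968×10^8 + 1.048696×10^9)/2 = 6.23832×10^8 km.
At apoapsis, r = 1.048696×10^9 km.
Applying v² = μ(2/r − 1/a_t): v = 6.353 km/s.

v = 6.35 km/s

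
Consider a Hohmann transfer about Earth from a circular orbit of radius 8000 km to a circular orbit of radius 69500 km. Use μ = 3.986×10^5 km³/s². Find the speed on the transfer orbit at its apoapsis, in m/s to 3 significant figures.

v = 1090 m/s

The Hohmann ellipse has a_t = (r₁ + r₂)/2 = 38750 km.
The apoapsis of the transfer ellipse is at r = 69500 km.
Vis-viva: v = √[μ(2/r − 1/a_t)] = √[3.986×10^5 × (2/69500 − 1/38750)] = 1.088 km/s.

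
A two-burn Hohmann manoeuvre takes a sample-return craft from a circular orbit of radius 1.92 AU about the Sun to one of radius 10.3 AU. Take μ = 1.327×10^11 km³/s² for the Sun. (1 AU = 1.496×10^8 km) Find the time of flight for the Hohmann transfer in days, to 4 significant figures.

t = 2758 days

In km: r₁ = 1.92 × 1.496×10^8 = 2.87232×10^8 km; r₂ = 10.3 × 1.496×10^8 = 1.54088×10^9 km.
The Hohmann ellipse has a_t = (r₁ + r₂)/2 = 9.14056×10^8 km.
Transfer time t = π√(a_t³/μ) = π√((9.14056×10^8)³ / 1.327×10^11) = 2.383×10^8 s.
Converting: 2.383×10^8 s ÷ 86400 s/day = 2758 days.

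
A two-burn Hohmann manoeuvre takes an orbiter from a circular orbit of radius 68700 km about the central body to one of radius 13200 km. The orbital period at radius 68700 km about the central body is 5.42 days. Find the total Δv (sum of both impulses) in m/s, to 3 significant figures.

From Kepler's third law T² = 4π²r³/μ at r = 68700 km, T = 5.42 days = 5.42 × 86400 s = 4.68288×10^5 s: μ = 4π²r³/T² = 58371.9 km³/s².
Transfer-ellipse semi-major axis a_t = (r₁ + r₂)/2 = (68700 + 13200)/2 = 40950 km.
At r₁ the circular-orbit speed is v₁ = √(μ/r₁) = 0.92177 km/s.
Transfer-orbit speed at r₁ (v² = μ(2/r − 1/a)): v_a = √[μ(2/r₁ − 1/a_t)] = 0.52334 km/s.
First burn Δv₁ = |v_a − v₁| = 0.3984 km/s.
Circular speed at r₂: v₂ = √(μ/r₂) = 2.10288 km/s.
Transfer-orbit speed at r₂: v_p = √[μ(2/r₂ − 1/a_t)] = 2.72374 km/s.
Second burn Δv₂ = |v₂ − v_p| = 0.6209 km/s.
Δv = Δv₁ + Δv₂ = 0.3984 + 0.6209 = 1.019 km/s.

Δv = 1020 m/s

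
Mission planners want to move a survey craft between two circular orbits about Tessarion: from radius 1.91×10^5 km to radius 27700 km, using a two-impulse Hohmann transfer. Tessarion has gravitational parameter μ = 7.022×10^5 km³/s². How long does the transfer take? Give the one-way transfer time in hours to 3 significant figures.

Transfer-ellipse semi-major axis a_t = (r₁ + r₂)/2 = (1.910×10^5 + 27700)/2 = 1.0935×10^5 km.
By Kepler's third law the transfer-orbit period is T = 2π√(a_t³/μ), so t = T/2 = 1.356×10^5 s.
Converting: 1.356×10^5 s ÷ 3600 s/hour = 37.7 hours.

t = 37.7 hours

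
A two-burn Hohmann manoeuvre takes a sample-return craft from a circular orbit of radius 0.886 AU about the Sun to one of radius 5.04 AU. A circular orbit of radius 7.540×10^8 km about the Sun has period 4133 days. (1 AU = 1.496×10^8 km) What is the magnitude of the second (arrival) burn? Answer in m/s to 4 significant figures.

Δv₂ = 6012 m/s

From Kepler's third law T² = 4π²r³/μ at r = 7.540×10^8 km, T = 4133 days = 4133 × 86400 s = 3.570912×10^8 s: μ = 4π²r³/T² = 1.32714×10^11 km³/s².
In km: r₁ = 0.886 × 1.496×10^8 = 1.325456×10^8 km; r₂ = 5.04 × 1.496×10^8 = 7.53984×10^8 km.
Transfer-ellipse semi-major axis a_t = (r₁ + r₂)/2 = (1.325456×10^8 + 7.53984×10^8)/2 = 4.432648×10^8 km.
Circular speed at r = 7.53984×10^8 km: v_c = √(μ/r) = 13.267 km/s.
Vis-viva on the transfer ellipse at r = 7.53984×10^8 km gives v_t = √[μ(2/r − 1/a_t)] = 7.2548 km/s.
Δv₂ = |v_t − v_c| = |7.2548 − 13.267| = 6.012 km/s.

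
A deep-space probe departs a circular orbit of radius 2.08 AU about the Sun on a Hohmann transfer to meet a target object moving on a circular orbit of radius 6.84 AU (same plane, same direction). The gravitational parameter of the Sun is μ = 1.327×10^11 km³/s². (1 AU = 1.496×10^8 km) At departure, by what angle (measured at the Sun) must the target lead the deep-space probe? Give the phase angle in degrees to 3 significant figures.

φ = 85.2°

In km: r₁ = 2.08 × 1.496×10^8 = 3.11168×10^8 km; r₂ = 6.84 × 1.496×10^8 = 1.023264×10^9 km.
The Hohmann ellipse has a_t = (r₁ + r₂)/2 = 6.67216×10^8 km.
Transfer time t = π√(a_t³/μ) = 1.486×10^8 s.
The target's mean motion on its circular orbit is ω₂ = √(μ/r₂³) = 1.113×10^-8 rad/s.
Angle swept by the target during transfer: ω₂·t = 1.654 rad = 94.77°.
The deep-space probe traverses 180° on the transfer ellipse, so the target must lead by 180° − 94.77° = 85.2°.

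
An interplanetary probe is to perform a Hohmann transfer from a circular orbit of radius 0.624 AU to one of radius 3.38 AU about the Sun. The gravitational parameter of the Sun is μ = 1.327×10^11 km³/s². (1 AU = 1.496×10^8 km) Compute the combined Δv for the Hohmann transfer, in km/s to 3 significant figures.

Δv = 18.4 km/s

In km: r₁ = 0.624 × 1.496×10^8 = 9.33504×10^7 km; r₂ = 3.38 × 1.496×10^8 = 5.05648×10^8 km.
Transfer-ellipse semi-major axis a_t = (r₁ + r₂)/2 = (9.33504×10^7 + 5.05648×10^8)/2 = 2.994992×10^8 km.
At r₁ the circular-orbit speed is v₁ = √(μ/r₁) = 37.70313 km/s.
Transfer-orbit speed at r₁ (vis-viva equation): v_p = √[μ(2/r₁ − 1/a_t)] = 48.98958 km/s.
First burn Δv₁ = |v_p − v₁| = 11.286 km/s.
Circular speed at r₂: v₂ = √(μ/r₂) = 16.19986 km/s.
Transfer-orbit speed at r₂: v_a = √[μ(2/r₂ − 1/a_t)] = 9.044229 km/s.
Second burn Δv₂ = |v₂ − v_a| = 7.1556 km/s.
Δv = Δv₁ + Δv₂ = 11.286 + 7.1556 = 18.44 km/s.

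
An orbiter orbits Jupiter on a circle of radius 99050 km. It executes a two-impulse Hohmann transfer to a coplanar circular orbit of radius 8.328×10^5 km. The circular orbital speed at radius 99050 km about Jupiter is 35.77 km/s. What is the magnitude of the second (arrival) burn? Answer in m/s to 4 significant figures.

Δv₂ = 6648 m/s

From the circular-orbit relation v² = μ/r at r = 99050 km: μ = v²r = (35.77)² × 99050 = 1.26734×10^8 km³/s².
The Hohmann ellipse has a_t = (r₁ + r₂)/2 = 4.65925×10^5 km.
On the circular orbit at r = 8.328×10^5 km, v_c = √(μ/r) = 12.336 km/s.
Vis-viva on the transfer ellipse at r = 8.328×10^5 km gives v_t = √[μ(2/r − 1/a_t)] = 5.6878 km/s.
Δv₂ = |v_t − v_c| = |5.6878 − 12.336| = 6.648 km/s.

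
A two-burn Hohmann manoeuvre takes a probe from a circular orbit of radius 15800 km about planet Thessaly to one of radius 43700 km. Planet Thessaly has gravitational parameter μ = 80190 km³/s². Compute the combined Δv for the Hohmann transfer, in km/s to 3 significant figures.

Semi-major axis of the transfer orbit: a_t = (15800 + 43700)/2 = 29750 km.
Circular speed at r₁: v₁ = √(μ/r₁) = √(80190/15800) = 2.2528 km/s.
Transfer-orbit speed at r₁ (vis-viva equation): v_p = √[μ(2/r₁ − 1/a_t)] = 2.7304 km/s.
First burn Δv₁ = |v_p − v₁| = 0.4776 km/s.
Circular speed at r₂: v₂ = √(μ/r₂) = 1.3546 km/s.
Transfer-orbit speed at r₂: v_a = √[μ(2/r₂ − 1/a_t)] = 0.98720 km/s.
Second burn Δv₂ = |v₂ − v_a| = 0.3674 km/s.
Δv = Δv₁ + Δv₂ = 0.4776 + 0.3674 = 0.8450 km/s.

Δv = 0.845 km/s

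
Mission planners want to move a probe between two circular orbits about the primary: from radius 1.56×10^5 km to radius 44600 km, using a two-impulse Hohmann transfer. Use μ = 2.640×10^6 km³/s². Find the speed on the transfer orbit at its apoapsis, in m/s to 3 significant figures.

Semi-major axis of the transfer orbit: a_t = (1.560×10^5 + 44600)/2 = 1.003×10^5 km.
At apoapsis, r = 1.560×10^5 km.
Vis-viva: v = √[μ(2/r − 1/a_t)] = √[2.640×10^6 × (2/1.560×10^5 − 1/1.003×10^5)] = 2.743 km/s.

v = 2740 m/s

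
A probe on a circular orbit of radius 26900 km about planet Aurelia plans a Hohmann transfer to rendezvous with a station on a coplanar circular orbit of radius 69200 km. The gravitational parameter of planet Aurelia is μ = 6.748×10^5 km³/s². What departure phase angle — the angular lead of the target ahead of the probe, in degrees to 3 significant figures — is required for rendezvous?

φ = 75.9°

The Hohmann ellipse has a_t = (r₁ + r₂)/2 = 48050 km.
Transfer time t = π√(a_t³/μ) = 40281 s.
Target angular speed ω₂ = √(μ/r₂³) = 4.5126×10^-5 rad/s.
Angle swept by the target during transfer: ω₂·t = 1.8177 rad = 104.1°.
Arrival is 180° from departure on the ellipse, so φ = 180° − 104.1° = 75.9°.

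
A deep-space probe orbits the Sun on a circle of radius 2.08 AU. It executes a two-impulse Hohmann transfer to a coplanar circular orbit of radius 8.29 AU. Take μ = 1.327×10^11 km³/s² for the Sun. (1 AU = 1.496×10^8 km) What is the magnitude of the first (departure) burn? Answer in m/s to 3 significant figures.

In km: r₁ = 2.08 × 1.496×10^8 = 3.11168×10^8 km; r₂ = 8.29 × 1.496×10^8 = 1.240184×10^9 km.
Semi-major axis of the transfer orbit: a_t = (3.11168×10^8 + 1.240184×10^9)/2 = 7.75676×10^8 km.
Circular speed at r = 3.11168×10^8 km: v_c = √(μ/r) = 20.651 km/s.
Vis-viva on the transfer ellipse at r = 3.11168×10^8 km gives v_t = √[μ(2/r − 1/a_t)] = 26.112 km/s.
Δv₁ = |v_t − v_c| = |26.112 − 20.651| = 5.461 km/s.

Δv₁ = 5460 m/s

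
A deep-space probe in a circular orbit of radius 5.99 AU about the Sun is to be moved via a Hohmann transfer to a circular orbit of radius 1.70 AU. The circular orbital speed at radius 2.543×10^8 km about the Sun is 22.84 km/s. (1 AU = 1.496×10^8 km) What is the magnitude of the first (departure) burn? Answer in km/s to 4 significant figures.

From the circular-orbit relation v² = μ/r at r = 2.543×10^8 km: μ = v²r = (22.84)² × 2.543×10^8 = 1.32660×10^11 km³/s².
In km: r₁ = 5.99 × 1.496×10^8 = 8.96104×10^8 km; r₂ = 1.70 × 1.496×10^8 = 2.5432×10^8 km.
Transfer-ellipse semi-major axis a_t = (r₁ + r₂)/2 = (8.96104×10^8 + 2.5432×10^8)/2 = 5.75212×10^8 km.
Circular speed at r = 8.96104×10^8 km: v_c = √(μ/r) = 12.167 km/s.
Transfer-orbit speed at the same r (vis-viva, a = a_t): v_t = √[μ(2/r − 1/a_t)] = 8.0903 km/s.
Δv₁ = |v_t − v_c| = |8.0903 − 12.167| = 4.077 km/s.

Δv₁ = 4.077 km/s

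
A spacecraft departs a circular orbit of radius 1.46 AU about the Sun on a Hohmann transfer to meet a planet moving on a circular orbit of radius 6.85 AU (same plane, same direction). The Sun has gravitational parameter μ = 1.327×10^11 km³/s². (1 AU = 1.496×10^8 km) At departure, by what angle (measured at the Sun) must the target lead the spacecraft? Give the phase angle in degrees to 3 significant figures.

In km: r₁ = 1.46 × 1.496×10^8 = 2.18416×10^8 km; r₂ = 6.85 × 1.496×10^8 = 1.02476×10^9 km.
Transfer-ellipse semi-major axis a_t = (r₁ + r₂)/2 = (2.18416×10^8 + 1.02476×10^9)/2 = 6.21588×10^8 km.
The half-period of the transfer ellipse is t = π√(a_t³/μ) = 1.3365×10^8 s.
The target's mean motion on its circular orbit is ω₂ = √(μ/r₂³) = 1.1105×10^-8 rad/s.
Angle swept by the target during transfer: ω₂·t = 1.484 rad = 85.03°.
The spacecraft traverses 180° on the transfer ellipse, so the target must lead by 180° − 85.03° = 95.0°.

φ = 95.0°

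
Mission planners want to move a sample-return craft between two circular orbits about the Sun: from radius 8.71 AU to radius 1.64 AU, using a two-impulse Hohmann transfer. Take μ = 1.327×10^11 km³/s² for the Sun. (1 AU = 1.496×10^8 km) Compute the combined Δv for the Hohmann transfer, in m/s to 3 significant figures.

Δv = 11300 m/s

In km: r₁ = 8.71 × 1.496×10^8 = 1.303016×10^9 km; r₂ = 1.64 × 1.496×10^8 = 2.45344×10^8 km.
The Hohmann ellipse has a_t = (r₁ + r₂)/2 = 7.7418×10^8 km.
At r₁ the circular-orbit speed is v₁ = √(μ/r₁) = 10.092 km/s.
Transfer-orbit speed at r₁ (vis-viva equation): v_a = √[μ(2/r₁ − 1/a_t)] = 5.6810 km/s.
First burn Δv₁ = |v_a − v₁| = 4.411 km/s.
Circular speed at r₂: v₂ = √(μ/r₂) = 23.257 km/s.
Transfer-orbit speed at r₂: v_p = √[μ(2/r₂ − 1/a_t)] = 30.172 km/s.
Second burn Δv₂ = |v₂ − v_p| = 6.915 km/s.
Total Δv = Δv₁ + Δv₂ = 11.33 km/s.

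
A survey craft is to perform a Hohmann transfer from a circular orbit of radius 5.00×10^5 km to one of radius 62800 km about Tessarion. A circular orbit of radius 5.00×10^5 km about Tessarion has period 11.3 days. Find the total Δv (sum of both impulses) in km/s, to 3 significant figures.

Δv = 4.72 km/s

From Kepler's third law T² = 4π²r³/μ at r = 5.00×10^5 km, T = 11.3 days = 11.3 × 86400 s = 9.7632×10^5 s: μ = 4π²r³/T² = 5.17709×10^6 km³/s².
The Hohmann ellipse has a_t = (r₁ + r₂)/2 = 2.814×10^5 km.
At r₁ the circular-orbit speed is v₁ = √(μ/r₁) = 3.218 km/s.
Transfer-orbit speed at r₁ (vis-viva): v_a = √[μ(2/r₁ − 1/a_t)] = 1.520 km/s.
First burn Δv₁ = |v_a − v₁| = 1.698 km/s.
At r₂, v₂ = √(μ/r₂) = 9.07952 km/s.
Transfer-orbit speed at r₂: v_p = √[μ(2/r₂ − 1/a_t)] = 12.1028 km/s.
Second burn Δv₂ = |v₂ − v_p| = 3.023 km/s.
Total Δv = Δv₁ + Δv₂ = 4.721 km/s.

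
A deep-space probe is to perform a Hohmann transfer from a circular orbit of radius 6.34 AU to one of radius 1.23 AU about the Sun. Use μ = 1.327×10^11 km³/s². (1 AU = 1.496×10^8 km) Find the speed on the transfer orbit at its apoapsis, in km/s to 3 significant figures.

v = 6.74 km/s

In km: r₁ = 6.34 × 1.496×10^8 = 9.48464×10^8 km; r₂ = 1.23 × 1.496×10^8 = 1.84008×10^8 km.
Transfer-ellipse semi-major axis a_t = (r₁ + r₂)/2 = (9.48464×10^8 + 1.84008×10^8)/2 = 5.66236×10^8 km.
The apoapsis of the transfer ellipse is at r = 9.48464×10^8 km.
Vis-viva: v = √[μ(2/r − 1/a_t)] = √[1.327×10^11 × (2/9.48464×10^8 − 1/5.66236×10^8)] = 6.743 km/s.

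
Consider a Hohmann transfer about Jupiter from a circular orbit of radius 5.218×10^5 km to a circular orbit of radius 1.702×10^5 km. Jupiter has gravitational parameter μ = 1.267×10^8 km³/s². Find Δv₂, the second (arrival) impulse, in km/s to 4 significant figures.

Transfer-ellipse semi-major axis a_t = (r₁ + r₂)/2 = (5.218×10^5 + 1.702×10^5)/2 = 3.460×10^5 km.
On the circular orbit at r = 1.702×10^5 km, v_c = √(μ/r) = 27.284 km/s.
Vis-viva on the transfer ellipse at r = 1.702×10^5 km gives v_t = √[μ(2/r − 1/a_t)] = 33.506 km/s.
Δv₂ = |v_t − v_c| = |33.506 − 27.284| = 6.222 km/s.

Δv₂ = 6.222 km/s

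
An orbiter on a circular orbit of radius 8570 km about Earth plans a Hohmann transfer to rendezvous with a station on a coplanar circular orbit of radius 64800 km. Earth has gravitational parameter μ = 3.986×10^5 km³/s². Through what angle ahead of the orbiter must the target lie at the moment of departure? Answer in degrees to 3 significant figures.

φ = 103°

Transfer-ellipse semi-major axis a_t = (r₁ + r₂)/2 = (8570 + 64800)/2 = 36685 km.
The half-period of the transfer ellipse is t = π√(a_t³/μ) = 34963 s.
Target angular speed ω₂ = √(μ/r₂³) = 3.8274×10^-5 rad/s.
Angle swept by the target during transfer: ω₂·t = 1.3382 rad = 76.67°.
The orbiter traverses 180° on the transfer ellipse, so the target must lead by 180° − 76.67° = 103°.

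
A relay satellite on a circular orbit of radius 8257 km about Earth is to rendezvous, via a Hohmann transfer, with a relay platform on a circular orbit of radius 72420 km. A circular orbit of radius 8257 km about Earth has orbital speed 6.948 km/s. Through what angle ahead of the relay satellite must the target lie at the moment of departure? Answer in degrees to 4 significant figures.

φ = 105.2°

From the circular-orbit relation v² = μ/r at r = 8257 km: μ = v²r = (6.948)² × 8257 = 3.98604×10^5 km³/s².
Semi-major axis of the transfer orbit: a_t = (8257 + 72420)/2 = 40338.5 km.
Transfer time t = π√(a_t³/μ) = 40310 s.
Target angular speed ω₂ = √(μ/r₂³) = 3.240×10^-5 rad/s.
Angle swept by the target during transfer: ω₂·t = 1.306 rad = 74.83°.
The relay satellite traverses 180° on the transfer ellipse, so the target must lead by 180° − 74.83° = 105.2°.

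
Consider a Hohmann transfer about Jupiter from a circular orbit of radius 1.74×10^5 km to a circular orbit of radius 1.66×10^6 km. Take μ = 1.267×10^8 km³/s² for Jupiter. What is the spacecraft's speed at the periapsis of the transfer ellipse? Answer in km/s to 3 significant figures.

Transfer-ellipse semi-major axis a_t = (r₁ + r₂)/2 = (1.740×10^5 + 1.660×10^6)/2 = 9.170×10^5 km.
At periapsis, r = 1.740×10^5 km.
From the vis-viva equation, v = √[μ(2/r − 1/a_t)] = 36.31 km/s.

v = 36.3 km/s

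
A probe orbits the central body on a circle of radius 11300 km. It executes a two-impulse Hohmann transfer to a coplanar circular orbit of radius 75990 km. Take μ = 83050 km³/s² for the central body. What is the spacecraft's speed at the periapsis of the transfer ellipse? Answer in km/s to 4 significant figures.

v = 3.577 km/s

Transfer-ellipse semi-major axis a_t = (r₁ + r₂)/2 = (11300 + 75990)/2 = 43645 km.
The periapsis of the transfer ellipse is at r = 11300 km.
Vis-viva: v = √[μ(2/r − 1/a_t)] = √[83050 × (2/11300 − 1/43645)] = 3.577 km/s.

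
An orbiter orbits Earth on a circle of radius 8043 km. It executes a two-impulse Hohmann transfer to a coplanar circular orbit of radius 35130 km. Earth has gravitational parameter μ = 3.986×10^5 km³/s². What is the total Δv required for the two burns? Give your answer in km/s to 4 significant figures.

Δv = 3.253 km/s

The Hohmann ellipse has a_t = (r₁ + r₂)/2 = 21586.5 km.
Circular speed at r₁: v₁ = √(μ/r₁) = √(3.986×10^5/8043) = 7.040 km/s.
Transfer-orbit speed at r₁ (v² = μ(2/r − 1/a)): v_p = √[μ(2/r₁ − 1/a_t)] = 8.981 km/s.
First burn Δv₁ = |v_p − v₁| = 1.941 km/s.
Circular speed at r₂: v₂ = √(μ/r₂) = 3.368 km/s.
Transfer-orbit speed at r₂: v_a = √[μ(2/r₂ − 1/a_t)] = 2.056 km/s.
Second burn Δv₂ = |v₂ − v_a| = 1.312 km/s.
Δv = Δv₁ + Δv₂ = 1.941 + 1.312 = 3.253 km/s.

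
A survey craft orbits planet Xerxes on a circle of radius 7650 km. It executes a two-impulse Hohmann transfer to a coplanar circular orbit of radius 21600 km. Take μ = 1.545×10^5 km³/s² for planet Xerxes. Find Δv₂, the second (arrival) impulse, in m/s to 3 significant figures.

Δv₂ = 740 m/s

The Hohmann ellipse has a_t = (r₁ + r₂)/2 = 14625 km.
Circular speed at r = 21600 km: v_c = √(μ/r) = 2.6745 km/s.
Vis-viva on the transfer ellipse at r = 21600 km gives v_t = √[μ(2/r − 1/a_t)] = 1.9343 km/s.
Δv₂ = |v_t − v_c| = |1.9343 − 2.6745| = 0.7402 km/s.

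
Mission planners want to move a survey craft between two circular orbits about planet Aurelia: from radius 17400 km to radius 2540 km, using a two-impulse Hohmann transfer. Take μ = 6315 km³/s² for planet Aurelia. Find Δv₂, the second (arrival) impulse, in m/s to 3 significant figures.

The Hohmann ellipse has a_t = (r₁ + r₂)/2 = 9970 km.
Circular speed at r = 2540 km: v_c = √(μ/r) = 1.57678 km/s.
Vis-viva on the transfer ellipse at r = 2540 km gives v_t = √[μ(2/r − 1/a_t)] = 2.08304 km/s.
Δv₂ = |v_t − v_c| = |2.08304 − 1.57678| = 0.5063 km/s.

Δv₂ = 506 m/s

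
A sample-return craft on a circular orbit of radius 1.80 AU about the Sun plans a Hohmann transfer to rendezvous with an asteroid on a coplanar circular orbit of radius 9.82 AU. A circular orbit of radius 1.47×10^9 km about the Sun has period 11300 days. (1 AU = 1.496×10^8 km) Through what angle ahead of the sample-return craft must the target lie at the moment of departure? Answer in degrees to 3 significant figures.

φ = 98.1°

From Kepler's third law T² = 4π²r³/μ at r = 1.47×10^9 km, T = 11300 days = 11300 × 86400 s = 9.7632×10^8 s: μ = 4π²r³/T² = 1.31561×10^11 km³/s².
In km: r₁ = 1.80 × 1.496×10^8 = 2.6928×10^8 km; r₂ = 9.82 × 1.496×10^8 = 1.469072×10^9 km.
The Hohmann ellipse has a_t = (r₁ + r₂)/2 = 8.69176×10^8 km.
The half-period of the transfer ellipse is t = π√(a_t³/μ) = 2.2195×10^8 s.
The target's mean motion on its circular orbit is ω₂ = √(μ/r₂³) = 6.4417×10^-9 rad/s.
Angle swept by the target during transfer: ω₂·t = 1.4297 rad = 81.92°.
Arrival is 180° from departure on the ellipse, so φ = 180° − 81.92° = 98.1°.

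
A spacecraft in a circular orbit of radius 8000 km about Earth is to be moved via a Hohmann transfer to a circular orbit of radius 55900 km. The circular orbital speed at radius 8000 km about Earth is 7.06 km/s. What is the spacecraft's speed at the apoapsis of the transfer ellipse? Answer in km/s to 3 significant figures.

v = 1.34 km/s

From the circular-orbit relation v² = μ/r at r = 8000 km: μ = v²r = (7.06)² × 8000 = 3.98749×10^5 km³/s².
The Hohmann ellipse has a_t = (r₁ + r₂)/2 = 31950 km.
At apoapsis, r = 55900 km.
Applying v² = μ(2/r − 1/a_t): v = 1.336 km/s.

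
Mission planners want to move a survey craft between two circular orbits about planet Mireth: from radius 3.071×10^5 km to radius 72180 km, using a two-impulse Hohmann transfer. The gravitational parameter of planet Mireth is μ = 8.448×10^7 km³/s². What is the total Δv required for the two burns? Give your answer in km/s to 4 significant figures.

Transfer-ellipse semi-major axis a_t = (r₁ + r₂)/2 = (3.071×10^5 + 72180)/2 = 1.8964×10^5 km.
Circular speed at r₁: v₁ = √(μ/r₁) = √(8.448×10^7/3.071×10^5) = 16.5858 km/s.
Transfer-orbit speed at r₁ (vis-viva): v_a = √[μ(2/r₁ − 1/a_t)] = 10.2325 km/s.
First burn Δv₁ = |v_a − v₁| = 6.353 km/s.
At r₂, v₂ = √(μ/r₂) = 34.211 km/s.
Transfer-orbit speed at r₂: v_p = √[μ(2/r₂ − 1/a_t)] = 43.535 km/s.
Second burn Δv₂ = |v₂ − v_p| = 9.324 km/s.
Total Δv = Δv₁ + Δv₂ = 15.68 km/s.

Δv = 15.68 km/s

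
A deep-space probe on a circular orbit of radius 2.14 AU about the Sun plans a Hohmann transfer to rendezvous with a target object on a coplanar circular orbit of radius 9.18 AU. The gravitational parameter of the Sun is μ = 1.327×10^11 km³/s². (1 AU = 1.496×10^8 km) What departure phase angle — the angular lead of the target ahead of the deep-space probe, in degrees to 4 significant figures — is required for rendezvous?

In km: r₁ = 2.14 × 1.496×10^8 = 3.20144×10^8 km; r₂ = 9.18 × 1.496×10^8 = 1.373328×10^9 km.
The Hohmann ellipse has a_t = (r₁ + r₂)/2 = 8.46736×10^8 km.
The half-period of the transfer ellipse is t = π√(a_t³/μ) = 2.1249×10^8 s.
Target angular speed ω₂ = √(μ/r₂³) = 7.1577×10^-9 rad/s.
Angle swept by the target during transfer: ω₂·t = 1.5209 rad = 87.14°.
The deep-space probe traverses 180° on the transfer ellipse, so the target must lead by 180° − 87.14° = 92.86°.

φ = 92.86°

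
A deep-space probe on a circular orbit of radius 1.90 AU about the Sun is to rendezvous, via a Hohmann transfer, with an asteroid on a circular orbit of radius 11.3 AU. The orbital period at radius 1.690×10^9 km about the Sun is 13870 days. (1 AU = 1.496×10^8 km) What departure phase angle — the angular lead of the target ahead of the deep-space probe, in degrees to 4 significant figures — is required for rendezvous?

φ = 99.65°

From Kepler's third law T² = 4π²r³/μ at r = 1.690×10^9 km, T = 13870 days = 13870 × 86400 s = 1.198368×10^9 s: μ = 4π²r³/T² = 1.32690×10^11 km³/s².
In km: r₁ = 1.90 × 1.496×10^8 = 2.8424×10^8 km; r₂ = 11.3 × 1.496×10^8 = 1.69048×10^9 km.
The Hohmann ellipse has a_t = (r₁ + r₂)/2 = 9.8736×10^8 km.
Transfer time t = π√(a_t³/μ) = 2.6757×10^8 s.
The target's mean motion on its circular orbit is ω₂ = √(μ/r₂³) = 5.2409×10^-9 rad/s.
Angle swept by the target during transfer: ω₂·t = 1.4023 rad = 80.35°.
Arrival is 180° from departure on the ellipse, so φ = 180° − 80.35° = 99.65°.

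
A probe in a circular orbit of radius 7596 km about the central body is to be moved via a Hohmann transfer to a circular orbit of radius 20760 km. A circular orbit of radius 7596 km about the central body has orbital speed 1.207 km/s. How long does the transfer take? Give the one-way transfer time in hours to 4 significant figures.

From the circular-orbit relation v² = μ/r at r = 7596 km: μ = v²r = (1.207)² × 7596 = 11066.2 km³/s².
Transfer-ellipse semi-major axis a_t = (r₁ + r₂)/2 = (7596 + 20760)/2 = 14178 km.
By Kepler's third law the transfer-orbit period is T = 2π√(a_t³/μ), so t = T/2 = 50416 s.
Converting: 50416 s ÷ 3600 s/hour = 14.00 hours.

t = 14.00 hours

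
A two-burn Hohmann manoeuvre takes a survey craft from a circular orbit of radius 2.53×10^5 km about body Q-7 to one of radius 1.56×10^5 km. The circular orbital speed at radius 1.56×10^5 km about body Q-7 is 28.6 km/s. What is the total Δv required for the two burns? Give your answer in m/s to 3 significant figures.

From the circular-orbit relation v² = μ/r at r = 1.56×10^5 km: μ = v²r = (28.6)² × 1.56×10^5 = 1.27602×10^8 km³/s².
Semi-major axis of the transfer orbit: a_t = (2.530×10^5 + 1.560×10^5)/2 = 2.045×10^5 km.
Circular speed at r₁: v₁ = √(μ/r₁) = √(1.27602×10^8/2.530×10^5) = 22.458 km/s.
On the transfer ellipse at r₁, vis-viva gives v_a = √[μ(2/r₁ − 1/a_t)] = 19.615 km/s.
First burn Δv₁ = |v_a − v₁| = 2.843 km/s.
At r₂, v₂ = √(μ/r₂) = 28.600 km/s.
Transfer-orbit speed at r₂: v_p = √[μ(2/r₂ − 1/a_t)] = 31.811 km/s.
Second burn Δv₂ = |v₂ − v_p| = 3.211 km/s.
Δv = Δv₁ + Δv₂ = 2.843 + 3.211 = 6.054 km/s.

Δv = 6050 m/s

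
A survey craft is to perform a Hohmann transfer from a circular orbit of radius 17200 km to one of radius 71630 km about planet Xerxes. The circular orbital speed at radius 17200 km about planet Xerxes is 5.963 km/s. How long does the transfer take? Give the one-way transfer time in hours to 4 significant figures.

t = 10.45 hours

From the circular-orbit relation v² = μ/r at r = 17200 km: μ = v²r = (5.963)² × 17200 = 6.11587×10^5 km³/s².
Transfer-ellipse semi-major axis a_t = (r₁ + r₂)/2 = (17200 + 71630)/2 = 44415 km.
By Kepler's third law the transfer-orbit period is T = 2π√(a_t³/μ), so t = T/2 = 37602.4 s.
Converting: 37602.4 s ÷ 3600 s/hour = 10.45 hours.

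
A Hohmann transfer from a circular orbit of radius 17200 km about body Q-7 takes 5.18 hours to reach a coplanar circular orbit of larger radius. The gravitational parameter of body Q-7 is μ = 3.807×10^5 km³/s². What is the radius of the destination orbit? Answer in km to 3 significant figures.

r₂ = 30300 km

Transfer time t = 5.18 hours = 18648 s, and t = π√(a_t³/μ).
So a_t = (μ t²/π²)^(1/3) = (3.807×10^5 × (18648)² / π²)^(1/3) = 23760 km.
Since a_t = (r₁ + r₂)/2, r₂ = 2a_t − r₁ = 2×23760 − 17200 = 30320 km.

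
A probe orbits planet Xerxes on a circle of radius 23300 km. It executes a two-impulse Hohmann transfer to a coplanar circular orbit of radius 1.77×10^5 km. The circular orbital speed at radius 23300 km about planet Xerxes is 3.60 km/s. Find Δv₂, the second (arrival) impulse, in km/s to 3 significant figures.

From the circular-orbit relation v² = μ/r at r = 23300 km: μ = v²r = (3.60)² × 23300 = 3.01968×10^5 km³/s².
Semi-major axis of the transfer orbit: a_t = (23300 + 1.770×10^5)/2 = 1.0015×10^5 km.
On the circular orbit at r = 1.770×10^5 km, v_c = √(μ/r) = 1.30615 km/s.
Transfer-orbit speed at the same r (vis-viva, a = a_t): v_t = √[μ(2/r − 1/a_t)] = 0.630008 km/s.
Δv₂ = |v_t − v_c| = |0.630008 − 1.30615| = 0.6761 km/s.

Δv₂ = 0.676 km/s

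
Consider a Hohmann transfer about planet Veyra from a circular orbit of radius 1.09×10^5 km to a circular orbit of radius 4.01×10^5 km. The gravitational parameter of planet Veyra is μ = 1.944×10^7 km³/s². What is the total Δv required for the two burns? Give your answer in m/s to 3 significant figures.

Δv = 5800 m/s

Semi-major axis of the transfer orbit: a_t = (1.090×10^5 + 4.010×10^5)/2 = 2.550×10^5 km.
At r₁ the circular-orbit speed is v₁ = √(μ/r₁) = 13.3547 km/s.
On the transfer ellipse at r₁, vis-viva equation gives v_p = √[μ(2/r₁ − 1/a_t)] = 16.7470 km/s.
First burn Δv₁ = |v_p − v₁| = 3.3923 km/s.
At r₂, v₂ = √(μ/r₂) = 6.9627 km/s.
Transfer-orbit speed at r₂: v_a = √[μ(2/r₂ − 1/a_t)] = 4.5522 km/s.
Second burn Δv₂ = |v₂ − v_a| = 2.4105 km/s.
Total Δv = Δv₁ + Δv₂ = 5.803 km/s.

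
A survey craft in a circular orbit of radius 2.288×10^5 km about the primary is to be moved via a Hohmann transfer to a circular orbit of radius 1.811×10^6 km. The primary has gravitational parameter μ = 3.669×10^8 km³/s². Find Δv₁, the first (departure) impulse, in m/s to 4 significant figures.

Semi-major axis of the transfer orbit: a_t = (2.288×10^5 + 1.811×10^6)/2 = 1.0199×10^6 km.
On the circular orbit at r = 2.288×10^5 km, v_c = √(μ/r) = 40.04 km/s.
Vis-viva on the transfer ellipse at r = 2.288×10^5 km gives v_t = √[μ(2/r − 1/a_t)] = 53.36 km/s.
Δv₁ = |v_t − v_c| = |53.36 − 40.04| = 13.32 km/s.

Δv₁ = 13320 m/s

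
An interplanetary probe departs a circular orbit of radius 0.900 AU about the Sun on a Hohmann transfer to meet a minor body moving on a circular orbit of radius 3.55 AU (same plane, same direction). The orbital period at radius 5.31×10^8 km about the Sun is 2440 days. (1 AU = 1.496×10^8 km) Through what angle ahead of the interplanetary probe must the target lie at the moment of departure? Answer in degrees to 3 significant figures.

φ = 90.7°

From Kepler's third law T² = 4π²r³/μ at r = 5.31×10^8 km, T = 2440 days = 2440 × 86400 s = 2.10816×10^8 s: μ = 4π²r³/T² = 1.32995×10^11 km³/s².
In km: r₁ = 0.900 × 1.496×10^8 = 1.3464×10^8 km; r₂ = 3.55 × 1.496×10^8 = 5.3108×10^8 km.
Semi-major axis of the transfer orbit: a_t = (1.3464×10^8 + 5.3108×10^8)/2 = 3.3286×10^8 km.
The half-period of the transfer ellipse is t = π√(a_t³/μ) = 5.231×10^7 s.
The target's mean motion on its circular orbit is ω₂ = √(μ/r₂³) = 2.980×10^-8 rad/s.
Angle swept by the target during transfer: ω₂·t = 1.559 rad = 89.32°.
The interplanetary probe traverses 180° on the transfer ellipse, so the target must lead by 180° − 89.32° = 90.7°.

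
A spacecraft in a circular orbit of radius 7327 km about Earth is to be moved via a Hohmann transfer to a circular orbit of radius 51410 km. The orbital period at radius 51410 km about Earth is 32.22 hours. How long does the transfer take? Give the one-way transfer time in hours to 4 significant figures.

t = 6.956 hours

From Kepler's third law T² = 4π²r³/μ at r = 51410 km, T = 32.22 hours = 32.22 × 3600 s = 1.15992×10^5 s: μ = 4π²r³/T² = 3.98700×10^5 km³/s².
Semi-major axis of the transfer orbit: a_t = (7327 + 51410)/2 = 29368.5 km.
Transfer time t = π√(a_t³/μ) = π√((29368.5)³ / 3.98700×10^5) = 25040 s.
Converting: 25040 s ÷ 3600 s/hour = 6.956 hours.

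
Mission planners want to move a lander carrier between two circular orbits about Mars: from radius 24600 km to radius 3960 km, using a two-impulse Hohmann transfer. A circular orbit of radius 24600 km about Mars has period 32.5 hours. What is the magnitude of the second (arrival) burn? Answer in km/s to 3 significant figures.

Δv₂ = 1.03 km/s

From Kepler's third law T² = 4π²r³/μ at r = 24600 km, T = 32.5 hours = 32.5 × 3600 s = 1.170×10^5 s: μ = 4π²r³/T² = 42933.2 km³/s².
Semi-major axis of the transfer orbit: a_t = (24600 + 3960)/2 = 14280 km.
On the circular orbit at r = 3960 km, v_c = √(μ/r) = 3.293 km/s.
Vis-viva on the transfer ellipse at r = 3960 km gives v_t = √[μ(2/r − 1/a_t)] = 4.322 km/s.
Δv₂ = |v_t − v_c| = |4.322 − 3.293| = 1.029 km/s.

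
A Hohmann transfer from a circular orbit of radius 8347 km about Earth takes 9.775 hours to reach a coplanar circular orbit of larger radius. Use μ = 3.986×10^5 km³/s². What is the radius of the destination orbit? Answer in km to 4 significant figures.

r₂ = 65340 km

Transfer time t = 9.775 hours = 35190 s, and t = π√(a_t³/μ).
So a_t = (μ t²/π²)^(1/3) = (3.986×10^5 × (35190)² / π²)^(1/3) = 36843 km.
Since a_t = (r₁ + r₂)/2, r₂ = 2a_t − r₁ = 2×36843 − 8347 = 65339 km.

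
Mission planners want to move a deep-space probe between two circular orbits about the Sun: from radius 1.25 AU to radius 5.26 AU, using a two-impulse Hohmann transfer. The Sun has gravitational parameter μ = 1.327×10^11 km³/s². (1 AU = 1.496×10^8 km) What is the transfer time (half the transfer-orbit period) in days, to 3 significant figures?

t = 1070 days

In km: r₁ = 1.25 × 1.496×10^8 = 1.870×10^8 km; r₂ = 5.26 × 1.496×10^8 = 7.86896×10^8 km.
Semi-major axis of the transfer orbit: a_t = (1.870×10^8 + 7.86896×10^8)/2 = 4.86948×10^8 km.
Transfer time t = π√(a_t³/μ) = π√((4.86948×10^8)³ / 1.327×10^11) = 9.267×10^7 s.
Converting: 9.267×10^7 s ÷ 86400 s/day = 1070 days.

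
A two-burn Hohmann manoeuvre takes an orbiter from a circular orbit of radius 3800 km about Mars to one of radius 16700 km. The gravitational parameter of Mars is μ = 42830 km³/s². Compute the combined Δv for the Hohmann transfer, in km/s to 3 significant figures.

Δv = 1.55 km/s

Semi-major axis of the transfer orbit: a_t = (3800 + 16700)/2 = 10250 km.
Circular speed at r₁: v₁ = √(μ/r₁) = √(42830/3800) = 3.357 km/s.
Transfer-orbit speed at r₁ (vis-viva): v_p = √[μ(2/r₁ − 1/a_t)] = 4.285 km/s.
First burn Δv₁ = |v_p − v₁| = 0.9280 km/s.
Circular speed at r₂: v₂ = √(μ/r₂) = 1.6015 km/s.
Transfer-orbit speed at r₂: v_a = √[μ(2/r₂ − 1/a_t)] = 0.97509 km/s.
Second burn Δv₂ = |v₂ − v_a| = 0.6264 km/s.
Total Δv = Δv₁ + Δv₂ = 1.554 km/s.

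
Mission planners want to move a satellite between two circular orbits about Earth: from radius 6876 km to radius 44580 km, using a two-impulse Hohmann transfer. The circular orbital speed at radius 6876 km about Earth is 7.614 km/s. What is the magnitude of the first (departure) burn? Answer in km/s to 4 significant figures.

From the circular-orbit relation v² = μ/r at r = 6876 km: μ = v²r = (7.614)² × 6876 = 3.98622×10^5 km³/s².
Semi-major axis of the transfer orbit: a_t = (6876 + 44580)/2 = 25728 km.
Circular speed at r = 6876 km: v_c = √(μ/r) = 7.6140 km/s.
Vis-viva on the transfer ellipse at r = 6876 km gives v_t = √[μ(2/r − 1/a_t)] = 10.023 km/s.
Δv₁ = |v_t − v_c| = |10.023 − 7.6140| = 2.409 km/s.

Δv₁ = 2.409 km/s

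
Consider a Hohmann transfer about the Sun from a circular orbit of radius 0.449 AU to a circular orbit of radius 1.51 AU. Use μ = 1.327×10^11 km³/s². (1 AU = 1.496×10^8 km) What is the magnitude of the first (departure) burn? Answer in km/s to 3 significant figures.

Δv₁ = 10.7 km/s

In km: r₁ = 0.449 × 1.496×10^8 = 6.71704×10^7 km; r₂ = 1.51 × 1.496×10^8 = 2.25896×10^8 km.
The Hohmann ellipse has a_t = (r₁ + r₂)/2 = 1.465332×10^8 km.
On the circular orbit at r = 6.71704×10^7 km, v_c = √(μ/r) = 44.45 km/s.
Vis-viva on the transfer ellipse at r = 6.71704×10^7 km gives v_t = √[μ(2/r − 1/a_t)] = 55.19 km/s.
Δv₁ = |v_t − v_c| = |55.19 − 44.45| = 10.74 km/s.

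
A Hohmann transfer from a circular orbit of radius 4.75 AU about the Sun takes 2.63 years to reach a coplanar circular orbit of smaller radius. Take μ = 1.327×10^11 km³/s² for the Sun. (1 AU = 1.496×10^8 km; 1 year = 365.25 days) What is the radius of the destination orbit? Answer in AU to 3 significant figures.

r₂ = 1.30 AU

In km: r₁ = 4.75 × 1.496×10^8 = 7.106×10^8 km.
Transfer time t = 2.63 years × 365.25 × 86400 s = 8.2996488×10^7 s, and t = π√(a_t³/μ).
So a_t = (μ t²/π²)^(1/3) = (1.327×10^11 × (8.2996488×10^7)² / π²)^(1/3) = 4.5244×10^8 km.
Since a_t = (r₁ + r₂)/2, r₂ = 2a_t − r₁ = 2×4.5244×10^8 − 7.106×10^8 = 1.9428×10^8 km.
In AU: r₂ = 1.9428×10^8 / 1.496×10^8 = 1.30 AU.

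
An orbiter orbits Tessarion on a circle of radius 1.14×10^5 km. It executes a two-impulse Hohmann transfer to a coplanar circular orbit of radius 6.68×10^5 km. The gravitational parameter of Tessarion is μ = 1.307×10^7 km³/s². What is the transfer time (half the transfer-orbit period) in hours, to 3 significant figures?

The Hohmann ellipse has a_t = (r₁ + r₂)/2 = 3.910×10^5 km.
Transfer time t = π√(a_t³/μ) = π√((3.910×10^5)³ / 1.307×10^7) = 2.125×10^5 s.
Converting: 2.125×10^5 s ÷ 3600 s/hour = 59.0 hours.

t = 59.0 hours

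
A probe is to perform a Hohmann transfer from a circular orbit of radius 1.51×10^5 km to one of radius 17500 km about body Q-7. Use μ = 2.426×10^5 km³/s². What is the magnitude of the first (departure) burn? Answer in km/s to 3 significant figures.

The Hohmann ellipse has a_t = (r₁ + r₂)/2 = 84250 km.
On the circular orbit at r = 1.510×10^5 km, v_c = √(μ/r) = 1.2675 km/s.
Transfer-orbit speed at the same r (vis-viva, a = a_t): v_t = √[μ(2/r − 1/a_t)] = 0.57768 km/s.
Δv₁ = |v_t − v_c| = |0.57768 − 1.2675| = 0.6898 km/s.

Δv₁ = 0.690 km/s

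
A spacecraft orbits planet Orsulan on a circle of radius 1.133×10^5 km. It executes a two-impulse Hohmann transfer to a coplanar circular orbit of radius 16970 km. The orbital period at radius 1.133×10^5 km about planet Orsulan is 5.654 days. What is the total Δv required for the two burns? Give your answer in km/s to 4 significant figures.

Δv = 1.914 km/s

From Kepler's third law T² = 4π²r³/μ at r = 1.133×10^5 km, T = 5.654 days = 5.654 × 86400 s = 4.885056×10^5 s: μ = 4π²r³/T² = 2.40608×10^5 km³/s².
Transfer-ellipse semi-major axis a_t = (r₁ + r₂)/2 = (1.133×10^5 + 16970)/2 = 65135 km.
At r₁ the circular-orbit speed is v₁ = √(μ/r₁) = 1.45727 km/s.
On the transfer ellipse at r₁, vis-viva equation gives v_a = √[μ(2/r₁ − 1/a_t)] = 0.743830 km/s.
First burn Δv₁ = |v_a − v₁| = 0.7134 km/s.
Circular speed at r₂: v₂ = √(μ/r₂) = 3.765 km/s.
Transfer-orbit speed at r₂: v_p = √[μ(2/r₂ − 1/a_t)] = 4.966 km/s.
Second burn Δv₂ = |v₂ − v_p| = 1.201 km/s.
Total Δv = Δv₁ + Δv₂ = 1.914 km/s.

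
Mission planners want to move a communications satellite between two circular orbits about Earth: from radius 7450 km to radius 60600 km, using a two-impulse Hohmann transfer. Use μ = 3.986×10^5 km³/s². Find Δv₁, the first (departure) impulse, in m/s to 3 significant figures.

Δv₁ = 2450 m/s

Semi-major axis of the transfer orbit: a_t = (7450 + 60600)/2 = 34025 km.
On the circular orbit at r = 7450 km, v_c = √(μ/r) = 7.315 km/s.
Vis-viva on the transfer ellipse at r = 7450 km gives v_t = √[μ(2/r − 1/a_t)] = 9.762 km/s.
Δv₁ = |v_t − v_c| = |9.762 − 7.315| = 2.447 km/s.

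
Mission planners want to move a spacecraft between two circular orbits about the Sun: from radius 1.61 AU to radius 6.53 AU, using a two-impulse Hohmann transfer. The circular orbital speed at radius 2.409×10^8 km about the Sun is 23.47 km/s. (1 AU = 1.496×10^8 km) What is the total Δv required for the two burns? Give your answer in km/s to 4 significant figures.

From the circular-orbit relation v² = μ/r at r = 2.409×10^8 km: μ = v²r = (23.47)² × 2.409×10^8 = 1.32698×10^11 km³/s².
In km: r₁ = 1.61 × 1.496×10^8 = 2.40856×10^8 km; r₂ = 6.53 × 1.496×10^8 = 9.76888×10^8 km.
The Hohmann ellipse has a_t = (r₁ + r₂)/2 = 6.08872×10^8 km.
Circular speed at r₁: v₁ = √(μ/r₁) = √(1.32698×10^11/2.40856×10^8) = 23.472 km/s.
On the transfer ellipse at r₁, v² = μ(2/r − 1/a) gives v_p = √[μ(2/r₁ − 1/a_t)] = 29.731 km/s.
First burn Δv₁ = |v_p − v₁| = 6.259 km/s.
At r₂, v₂ = √(μ/r₂) = 11.655 km/s.
Transfer-orbit speed at r₂: v_a = √[μ(2/r₂ − 1/a_t)] = 7.3304 km/s.
Second burn Δv₂ = |v₂ − v_a| = 4.325 km/s.
Δv = Δv₁ + Δv₂ = 6.259 + 4.325 = 10.58 km/s.

Δv = 10.58 km/s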